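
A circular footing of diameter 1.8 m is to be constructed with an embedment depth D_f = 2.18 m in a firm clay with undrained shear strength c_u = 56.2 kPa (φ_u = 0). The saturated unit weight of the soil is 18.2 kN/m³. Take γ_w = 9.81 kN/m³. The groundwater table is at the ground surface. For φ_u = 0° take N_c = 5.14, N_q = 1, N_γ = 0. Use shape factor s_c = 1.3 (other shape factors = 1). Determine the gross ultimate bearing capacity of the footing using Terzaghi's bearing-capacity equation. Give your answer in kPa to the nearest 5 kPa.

γ' = 18.2 − 9.81 = 8.39 kN/m³ (submerged throughout). q = 8.39 × 2.18 = 18.29 kPa.
c·N_c·s_c = 56.2 × 5.14 × 1.3 = 375.53 kPa
q·N_q = 18.29 × 1 = 18.29 kPa
q_ult = 375.53 + 18.29 = 393.82 kPa.

q_ult ≈ 395 kPa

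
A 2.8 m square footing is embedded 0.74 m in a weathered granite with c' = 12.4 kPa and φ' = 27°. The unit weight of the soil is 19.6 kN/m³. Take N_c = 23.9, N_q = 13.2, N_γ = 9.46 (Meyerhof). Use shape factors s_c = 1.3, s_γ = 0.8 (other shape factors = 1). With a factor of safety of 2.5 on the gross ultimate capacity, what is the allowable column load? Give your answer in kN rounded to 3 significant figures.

P_all ≈ 2460 kN

Overburden at base level: q = 19.6 × 0.74 = 14.504 kPa.
Cohesion term c·N_c·s_c = 12.4 × 23.9 × 1.3 = 385.27 kPa; surcharge term q·N_q = 14.504 × 13.2 = 191.45 kPa; self-weight term 0.5·γ·B·N_γ·s_γ = 0.5 × 19.6 × 2.8 × 9.46 × 0.8 = 207.67 kPa.
q_ult = 385.27 + 191.45 + 207.67 = 784.39 kPa.
Gross allowable pressure q_all = 784.39 / 2.5 = 313.75 kPa.
Footing area = 7.84 m², so allowable column load = 313.75 × 7.84 = 2459.8 kN.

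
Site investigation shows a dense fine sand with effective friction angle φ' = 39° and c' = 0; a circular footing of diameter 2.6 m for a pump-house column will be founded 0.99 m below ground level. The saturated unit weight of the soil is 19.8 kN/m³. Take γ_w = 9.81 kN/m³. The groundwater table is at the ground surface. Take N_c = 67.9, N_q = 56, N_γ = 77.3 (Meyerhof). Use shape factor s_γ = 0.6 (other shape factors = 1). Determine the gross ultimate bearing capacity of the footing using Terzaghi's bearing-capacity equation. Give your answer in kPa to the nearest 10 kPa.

q_ult ≈ 1160 kPa

Water table at ground surface, so effective unit weight γ' = 19.8 − 9.81 = 9.99 kN/m³ is used throughout; overburden q = 9.99 × 0.99 = 9.8901 kPa; the same γ' applies in the ½γBN_γ term.
Surcharge term q·N_q = 9.8901 × 56 = 553.85 kPa; self-weight term 0.5·γ·B·N_γ·s_γ = 0.5 × 9.99 × 2.6 × 77.3 × 0.6 = 602.34 kPa.
q_ult = 553.85 + 602.34 = 1156.2 kPa.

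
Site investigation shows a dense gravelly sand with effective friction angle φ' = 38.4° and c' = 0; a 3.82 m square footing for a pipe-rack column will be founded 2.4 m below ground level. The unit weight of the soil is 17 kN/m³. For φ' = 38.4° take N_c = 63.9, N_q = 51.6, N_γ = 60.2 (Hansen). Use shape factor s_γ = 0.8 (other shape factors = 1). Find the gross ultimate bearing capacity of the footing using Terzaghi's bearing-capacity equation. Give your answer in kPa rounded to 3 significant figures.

q_ult ≈ 3670 kPa

Effective surcharge at the founding depth q = γ·D_f = 17 × 2.4 = 40.8 kPa.
q_ult = q·N_q + 0.5·γ·B·N_γ·s_γ
     = 40.8 × 51.6 + 0.5 × 17 × 3.82 × 60.2 × 0.8
     = 2105.3 + 1563.8 = 3669 kPa.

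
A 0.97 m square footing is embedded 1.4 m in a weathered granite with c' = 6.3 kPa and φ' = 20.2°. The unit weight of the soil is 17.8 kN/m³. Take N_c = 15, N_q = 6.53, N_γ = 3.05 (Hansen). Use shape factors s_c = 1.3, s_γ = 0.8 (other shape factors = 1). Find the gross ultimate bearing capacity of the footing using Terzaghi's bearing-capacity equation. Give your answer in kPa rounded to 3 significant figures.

q_ult ≈ 307 kPa

Overburden at base level: q = 17.8 × 1.4 = 24.92 kPa.
Cohesion term c·N_c·s_c = 6.3 × 15 × 1.3 = 122.85 kPa; surcharge term q·N_q = 24.92 × 6.53 = 162.73 kPa; self-weight term 0.5·γ·B·N_γ·s_γ = 0.5 × 17.8 × 0.97 × 3.05 × 0.8 = 21.065 kPa.
q_ult = 122.85 + 162.73 + 21.065 = 306.64 kPa.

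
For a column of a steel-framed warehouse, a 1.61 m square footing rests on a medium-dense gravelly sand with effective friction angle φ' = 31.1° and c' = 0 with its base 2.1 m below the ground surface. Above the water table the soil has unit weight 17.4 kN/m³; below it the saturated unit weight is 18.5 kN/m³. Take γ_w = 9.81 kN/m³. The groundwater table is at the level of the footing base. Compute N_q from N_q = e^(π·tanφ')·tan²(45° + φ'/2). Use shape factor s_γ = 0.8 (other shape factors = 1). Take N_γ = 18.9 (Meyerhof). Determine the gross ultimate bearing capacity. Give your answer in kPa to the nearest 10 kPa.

tan31.1° = 0.6032, so N_q = e^(π×0.6032)·tan²(60.55°) = 6.653 × 3.137 = 20.87.
q = γ·D_f = 17.4 × 2.1 = 36.54 kPa.
For the ½γBN_γ term take γ' = 18.5 − 9.81 = 8.69 kN/m³ (soil below base is submerged).
q·N_q = 36.54 × 20.87 = 762.6 kPa
0.5·γ·B·N_γ·s_γ = 0.5 × 8.69 × 1.61 × 18.9 × 0.8 = 105.77 kPa
q_ult = 762.6 + 105.77 = 868.37 kPa.

q_ult ≈ 870 kPa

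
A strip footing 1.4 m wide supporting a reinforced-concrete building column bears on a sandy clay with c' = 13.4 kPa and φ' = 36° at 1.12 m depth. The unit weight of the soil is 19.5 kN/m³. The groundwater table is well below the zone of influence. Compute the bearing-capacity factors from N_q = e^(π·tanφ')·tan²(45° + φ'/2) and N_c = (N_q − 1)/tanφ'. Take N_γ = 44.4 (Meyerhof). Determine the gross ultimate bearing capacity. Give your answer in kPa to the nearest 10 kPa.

q_ult ≈ 2110 kPa

tan36° = 0.7265, so N_q = e^(π×0.7265)·tan²(63°) = 9.801 × 3.852 = 37.75.
N_c = (37.75 − 1)/tan36° = 50.59.
Overburden at base level: q = 19.5 × 1.12 = 21.84 kPa.
Cohesion term c·N_c = 13.4 × 50.585 = 677.85 kPa; surcharge term q·N_q = 21.84 × 37.752 = 824.51 kPa; self-weight term 0.5·γ·B·N_γ = 0.5 × 19.5 × 1.4 × 44.4 = 606.06 kPa.
q_ult = 677.85 + 824.51 + 606.06 = 2108.4 kPa.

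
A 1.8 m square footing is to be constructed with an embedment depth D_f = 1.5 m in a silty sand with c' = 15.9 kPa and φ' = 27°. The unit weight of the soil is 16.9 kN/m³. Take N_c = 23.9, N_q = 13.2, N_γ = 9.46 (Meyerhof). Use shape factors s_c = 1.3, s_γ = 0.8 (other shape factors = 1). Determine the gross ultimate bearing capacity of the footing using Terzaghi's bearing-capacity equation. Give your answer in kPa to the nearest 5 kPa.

q_ult ≈ 945 kPa

q = γ·D_f = 16.9 × 1.5 = 25.35 kPa.
c·N_c·s_c = 15.9 × 23.9 × 1.3 = 494.01 kPa
q·N_q = 25.35 × 13.2 = 334.62 kPa
0.5·γ·B·N_γ·s_γ = 0.5 × 16.9 × 1.8 × 9.46 × 0.8 = 115.11 kPa
q_ult = 494.01 + 334.62 + 115.11 = 943.74 kPa.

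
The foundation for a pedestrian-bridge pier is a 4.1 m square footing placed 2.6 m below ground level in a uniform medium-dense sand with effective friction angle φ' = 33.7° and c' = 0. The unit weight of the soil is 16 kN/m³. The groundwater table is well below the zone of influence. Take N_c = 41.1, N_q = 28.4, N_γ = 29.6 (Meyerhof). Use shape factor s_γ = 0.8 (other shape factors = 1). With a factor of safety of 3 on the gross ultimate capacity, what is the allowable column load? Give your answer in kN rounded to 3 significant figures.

P_all ≈ 11000 kN

Effective surcharge at the founding depth q = γ·D_f = 16 × 2.6 = 41.6 kPa.
q_ult = q·N_q + 0.5·γ·B·N_γ·s_γ
     = 41.6 × 28.4 + 0.5 × 16 × 4.1 × 29.6 × 0.8
     = 1181.4 + 776.7 = 1958.1 kPa.
Gross allowable pressure q_all = 1958.1 / 3 = 652.71 kPa.
Footing area = 16.81 m², so allowable column load = 652.71 × 16.81 = 10972 kN.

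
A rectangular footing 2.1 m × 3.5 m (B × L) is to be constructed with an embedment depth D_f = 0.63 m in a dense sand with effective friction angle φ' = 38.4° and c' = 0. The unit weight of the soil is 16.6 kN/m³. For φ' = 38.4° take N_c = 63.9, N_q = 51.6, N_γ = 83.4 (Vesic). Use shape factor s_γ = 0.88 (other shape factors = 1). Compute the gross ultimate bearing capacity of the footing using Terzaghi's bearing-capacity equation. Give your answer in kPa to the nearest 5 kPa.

Overburden at base level: q = 16.6 × 0.63 = 10.458 kPa.
Surcharge term q·N_q = 10.458 × 51.6 = 539.63 kPa; self-weight term 0.5·γ·B·N_γ·s_γ = 0.5 × 16.6 × 2.1 × 83.4 × 0.88 = 1279.2 kPa.
q_ult = 539.63 + 1279.2 = 1818.9 kPa.

q_ult ≈ 1820 kPa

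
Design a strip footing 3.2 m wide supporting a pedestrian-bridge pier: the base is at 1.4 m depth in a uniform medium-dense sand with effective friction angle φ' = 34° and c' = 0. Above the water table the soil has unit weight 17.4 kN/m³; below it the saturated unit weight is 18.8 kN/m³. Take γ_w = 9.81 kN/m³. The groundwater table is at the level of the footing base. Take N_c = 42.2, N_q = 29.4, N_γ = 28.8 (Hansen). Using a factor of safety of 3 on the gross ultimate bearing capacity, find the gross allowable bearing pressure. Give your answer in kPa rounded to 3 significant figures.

Overburden at base level: q = 17.4 × 1.4 = 24.36 kPa.
Below the base the soil is submerged, so the ½γBN_γ term uses γ' = 18.8 − 9.81 = 8.99 kN/m³.
Surcharge term q·N_q = 24.36 × 29.4 = 716.18 kPa; self-weight term 0.5·γ·B·N_γ = 0.5 × 8.99 × 3.2 × 28.8 = 414.26 kPa.
q_ult = 716.18 + 414.26 = 1130.4 kPa.
q_all = 1130.4 / 3 = 376.81 kPa.

q_all ≈ 377 kPa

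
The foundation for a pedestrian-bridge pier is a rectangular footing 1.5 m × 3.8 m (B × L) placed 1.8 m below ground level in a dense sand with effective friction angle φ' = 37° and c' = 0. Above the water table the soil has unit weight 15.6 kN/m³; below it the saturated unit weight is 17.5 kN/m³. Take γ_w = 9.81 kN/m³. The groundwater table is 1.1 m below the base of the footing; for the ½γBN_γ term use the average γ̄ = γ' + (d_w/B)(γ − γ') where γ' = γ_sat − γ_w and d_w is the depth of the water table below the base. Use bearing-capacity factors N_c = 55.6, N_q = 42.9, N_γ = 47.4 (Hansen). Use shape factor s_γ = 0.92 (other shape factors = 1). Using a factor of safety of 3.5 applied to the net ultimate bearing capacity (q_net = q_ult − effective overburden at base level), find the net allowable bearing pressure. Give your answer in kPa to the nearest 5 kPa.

q = γ·D_f = 15.6 × 1.8 = 28.08 kPa.
γ' = 7.69 kN/m³; averaging over the depth B below the base, γ̄ = γ' + (d_w/B)(γ − γ') = 13.491 kN/m³.
q·N_q = 28.08 × 42.9 = 1204.6 kPa
0.5·γ·B·N_γ·s_γ = 0.5 × 13.491 × 1.5 × 47.4 × 0.92 = 441.23 kPa
q_ult = 1204.6 + 441.23 = 1645.9 kPa.
Net ultimate: q_net = 1645.9 − 28.08 = 1617.8 kPa.
q_all(net) = 1617.8 / 3.5 = 462.22 kPa.

q_all(net) ≈ 460 kPa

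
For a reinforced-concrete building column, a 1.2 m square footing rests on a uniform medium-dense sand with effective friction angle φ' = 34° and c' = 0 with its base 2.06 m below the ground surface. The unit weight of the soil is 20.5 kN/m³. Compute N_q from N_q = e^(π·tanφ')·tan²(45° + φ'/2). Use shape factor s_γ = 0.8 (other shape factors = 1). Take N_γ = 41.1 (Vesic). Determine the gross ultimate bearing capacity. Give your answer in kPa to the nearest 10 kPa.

q_ult ≈ 1650 kPa

tan34° = 0.6745, so N_q = e^(π×0.6745)·tan²(62°) = 8.323 × 3.537 = 29.44.
q = γ·D_f = 20.5 × 2.06 = 42.23 kPa.
q·N_q = 42.23 × 29.44 = 1243.2 kPa
0.5·γ·B·N_γ·s_γ = 0.5 × 20.5 × 1.2 × 41.1 × 0.8 = 404.42 kPa
q_ult = 1243.2 + 404.42 = 1647.7 kPa.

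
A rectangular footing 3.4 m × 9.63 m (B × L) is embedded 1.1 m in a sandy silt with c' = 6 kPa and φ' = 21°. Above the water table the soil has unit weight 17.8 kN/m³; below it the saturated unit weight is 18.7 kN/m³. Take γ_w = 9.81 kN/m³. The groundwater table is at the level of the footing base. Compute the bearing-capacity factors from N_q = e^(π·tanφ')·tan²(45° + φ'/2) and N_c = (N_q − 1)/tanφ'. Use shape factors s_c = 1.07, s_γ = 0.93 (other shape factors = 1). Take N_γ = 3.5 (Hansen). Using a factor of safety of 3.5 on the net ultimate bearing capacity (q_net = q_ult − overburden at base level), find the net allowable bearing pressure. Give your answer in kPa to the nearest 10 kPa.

q_all(net) ≈ 80 kPa

N_q = e^(π·tan21°)·tan²(55.5°) = 7.07; N_c = (N_q − 1)/tanφ' = 15.81.
Overburden at base level: q = 17.8 × 1.1 = 19.58 kPa.
Below the base the soil is submerged, so the ½γBN_γ term uses γ' = 18.7 − 9.81 = 8.89 kN/m³.
Cohesion term c·N_c·s_c = 6 × 15.815 × 1.07 = 101.53 kPa; surcharge term q·N_q = 19.58 × 7.0708 = 138.45 kPa; self-weight term 0.5·γ·B·N_γ·s_γ = 0.5 × 8.89 × 3.4 × 3.5 × 0.93 = 49.193 kPa.
q_ult = 101.53 + 138.45 + 49.193 = 289.17 kPa.
q_net = 289.17 − 19.58 = 269.59 kPa.
q_all(net) = 269.59 / 3.5 = 77.026 kPa.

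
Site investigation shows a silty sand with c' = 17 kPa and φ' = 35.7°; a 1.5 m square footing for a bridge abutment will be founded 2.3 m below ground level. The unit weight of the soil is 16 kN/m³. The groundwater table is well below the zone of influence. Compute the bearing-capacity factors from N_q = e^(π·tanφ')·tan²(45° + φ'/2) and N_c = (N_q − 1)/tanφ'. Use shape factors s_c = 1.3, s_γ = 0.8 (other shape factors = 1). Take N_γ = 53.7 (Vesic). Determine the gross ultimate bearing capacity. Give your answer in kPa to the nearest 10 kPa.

tan35.7° = 0.7186, so N_q = e^(π×0.7186)·tan²(62.85°) = 9.559 × 3.802 = 36.35.
N_c = (36.35 − 1)/tan35.7° = 49.19.
Overburden at base level: q = 16 × 2.3 = 36.8 kPa.
Cohesion term c·N_c·s_c = 17 × 49.19 × 1.3 = 1087.1 kPa; surcharge term q·N_q = 36.8 × 36.346 = 1337.5 kPa; self-weight term 0.5·γ·B·N_γ·s_γ = 0.5 × 16 × 1.5 × 53.7 × 0.8 = 515.52 kPa.
q_ult = 1087.1 + 1337.5 + 515.52 = 2940.2 kPa.

q_ult ≈ 2940 kPa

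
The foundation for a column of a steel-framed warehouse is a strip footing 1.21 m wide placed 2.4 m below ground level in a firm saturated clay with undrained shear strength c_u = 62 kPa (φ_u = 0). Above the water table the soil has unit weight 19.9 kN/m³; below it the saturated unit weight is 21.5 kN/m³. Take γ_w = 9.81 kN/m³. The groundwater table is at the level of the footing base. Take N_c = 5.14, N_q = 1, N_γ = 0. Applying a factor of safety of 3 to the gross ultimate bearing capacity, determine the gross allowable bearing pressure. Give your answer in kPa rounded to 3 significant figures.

Overburden at base level: q = 19.9 × 2.4 = 47.76 kPa.
Cohesion term c·N_c = 62 × 5.14 = 318.68 kPa; surcharge term q·N_q = 47.76 × 1 = 47.76 kPa.
q_ult = 318.68 + 47.76 = 366.44 kPa.
q_all = q_ult / FS = 366.44 / 3 = 122.15 kPa.

q_all ≈ 122 kPa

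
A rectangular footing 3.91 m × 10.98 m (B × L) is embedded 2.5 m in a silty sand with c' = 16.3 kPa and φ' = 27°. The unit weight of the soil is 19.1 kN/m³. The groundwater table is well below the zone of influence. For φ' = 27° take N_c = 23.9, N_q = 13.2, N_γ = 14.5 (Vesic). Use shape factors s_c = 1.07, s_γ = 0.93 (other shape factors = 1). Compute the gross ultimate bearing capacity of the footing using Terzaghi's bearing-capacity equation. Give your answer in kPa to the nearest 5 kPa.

q_ult ≈ 1550 kPa

Effective surcharge at the founding depth q = γ·D_f = 19.1 × 2.5 = 47.75 kPa.
q_ult = c·N_c·s_c + q·N_q + 0.5·γ·B·N_γ·s_γ
     = 16.3 × 23.9 × 1.07 + 47.75 × 13.2 + 0.5 × 19.1 × 3.91 × 14.5 × 0.93
     = 416.84 + 630.3 + 503.54 = 1550.7 kPa.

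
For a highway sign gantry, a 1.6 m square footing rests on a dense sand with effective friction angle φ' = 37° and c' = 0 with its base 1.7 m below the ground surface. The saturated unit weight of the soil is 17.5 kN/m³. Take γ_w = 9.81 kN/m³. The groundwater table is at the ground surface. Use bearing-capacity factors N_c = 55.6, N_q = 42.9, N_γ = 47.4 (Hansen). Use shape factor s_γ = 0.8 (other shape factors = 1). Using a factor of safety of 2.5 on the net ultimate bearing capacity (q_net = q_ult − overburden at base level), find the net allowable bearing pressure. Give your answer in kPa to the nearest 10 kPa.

q_all(net) ≈ 310 kPa

Water table at ground surface, so effective unit weight γ' = 17.5 − 9.81 = 7.69 kN/m³ is used throughout; overburden q = 7.69 × 1.7 = 13.073 kPa; the same γ' applies in the ½γBN_γ term.
Surcharge term q·N_q = 13.073 × 42.9 = 560.83 kPa; self-weight term 0.5·γ·B·N_γ·s_γ = 0.5 × 7.69 × 1.6 × 47.4 × 0.8 = 233.28 kPa.
q_ult = 560.83 + 233.28 = 794.12 kPa.
q_net = 794.12 − 13.073 = 781.04 kPa.
q_all(net) = 781.04 / 2.5 = 312.42 kPa.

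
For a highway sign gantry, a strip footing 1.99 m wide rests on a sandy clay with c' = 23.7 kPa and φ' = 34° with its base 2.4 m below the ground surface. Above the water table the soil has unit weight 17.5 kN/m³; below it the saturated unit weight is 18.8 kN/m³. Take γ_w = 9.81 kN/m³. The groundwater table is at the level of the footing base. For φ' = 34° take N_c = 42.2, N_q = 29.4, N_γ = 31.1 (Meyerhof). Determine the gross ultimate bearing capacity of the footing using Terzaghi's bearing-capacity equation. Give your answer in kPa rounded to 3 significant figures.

q = γ·D_f = 17.5 × 2.4 = 42 kPa.
For the ½γBN_γ term take γ' = 18.8 − 9.81 = 8.99 kN/m³ (soil below base is submerged).
c·N_c = 23.7 × 42.2 = 1000.1 kPa
q·N_q = 42 × 29.4 = 1234.8 kPa
0.5·γ·B·N_γ = 0.5 × 8.99 × 1.99 × 31.1 = 278.19 kPa
q_ult = 1000.1 + 1234.8 + 278.19 = 2513.1 kPa.

q_ult ≈ 2510 kPa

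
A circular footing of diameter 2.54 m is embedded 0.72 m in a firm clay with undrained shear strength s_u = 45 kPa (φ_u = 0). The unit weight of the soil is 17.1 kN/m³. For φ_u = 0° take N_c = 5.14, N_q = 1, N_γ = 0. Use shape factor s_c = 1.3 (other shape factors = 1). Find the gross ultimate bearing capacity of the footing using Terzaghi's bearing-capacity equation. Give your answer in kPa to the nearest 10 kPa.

Overburden at base level: q = 17.1 × 0.72 = 12.312 kPa.
Cohesion term c·N_c·s_c = 45 × 5.14 × 1.3 = 300.69 kPa; surcharge term q·N_q = 12.312 × 1 = 12.312 kPa.
q_ult = 300.69 + 12.312 = 313 kPa.

q_ult ≈ 310 kPa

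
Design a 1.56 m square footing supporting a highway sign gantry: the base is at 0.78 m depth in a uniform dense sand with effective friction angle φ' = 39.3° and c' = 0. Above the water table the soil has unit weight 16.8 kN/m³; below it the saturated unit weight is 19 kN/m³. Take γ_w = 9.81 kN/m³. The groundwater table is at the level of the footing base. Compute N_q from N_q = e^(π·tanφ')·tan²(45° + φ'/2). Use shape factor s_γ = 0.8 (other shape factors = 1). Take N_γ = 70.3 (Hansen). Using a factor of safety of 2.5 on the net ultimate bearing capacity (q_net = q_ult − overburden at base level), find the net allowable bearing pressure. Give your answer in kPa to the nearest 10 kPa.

N_q = e^(π·tan39.3°)·tan²(64.65°) = 58.29.
q = γ·D_f = 16.8 × 0.78 = 13.104 kPa.
For the ½γBN_γ term take γ' = 19 − 9.81 = 9.19 kN/m³ (soil below base is submerged).
q·N_q = 13.104 × 58.291 = 763.85 kPa
0.5·γ·B·N_γ·s_γ = 0.5 × 9.19 × 1.56 × 70.3 × 0.8 = 403.14 kPa
q_ult = 763.85 + 403.14 = 1167 kPa.
q_net = 1167 − 13.104 = 1153.9 kPa.
q_all(net) = 1153.9 / 2.5 = 461.55 kPa.

q_all(net) ≈ 460 kPa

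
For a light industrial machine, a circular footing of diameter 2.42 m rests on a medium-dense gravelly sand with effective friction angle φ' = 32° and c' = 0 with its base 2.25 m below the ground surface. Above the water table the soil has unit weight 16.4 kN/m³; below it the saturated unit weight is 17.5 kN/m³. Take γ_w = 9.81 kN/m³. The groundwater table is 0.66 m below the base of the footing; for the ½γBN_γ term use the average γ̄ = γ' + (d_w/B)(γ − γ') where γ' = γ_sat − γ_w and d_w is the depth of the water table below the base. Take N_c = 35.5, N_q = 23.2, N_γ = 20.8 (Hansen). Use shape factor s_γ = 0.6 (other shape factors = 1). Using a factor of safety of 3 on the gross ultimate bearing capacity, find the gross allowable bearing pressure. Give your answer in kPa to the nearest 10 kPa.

q = γ·D_f = 16.4 × 2.25 = 36.9 kPa.
γ' = 7.69 kN/m³; averaging over the depth B below the base, γ̄ = γ' + (d_w/B)(γ − γ') = 10.065 kN/m³.
q·N_q = 36.9 × 23.2 = 856.08 kPa
0.5·γ·B·N_γ·s_γ = 0.5 × 10.065 × 2.42 × 20.8 × 0.6 = 152 kPa
q_ult = 856.08 + 152 = 1008.1 kPa.
q_all = 1008.1 / 3 = 336.03 kPa.

q_all ≈ 340 kPa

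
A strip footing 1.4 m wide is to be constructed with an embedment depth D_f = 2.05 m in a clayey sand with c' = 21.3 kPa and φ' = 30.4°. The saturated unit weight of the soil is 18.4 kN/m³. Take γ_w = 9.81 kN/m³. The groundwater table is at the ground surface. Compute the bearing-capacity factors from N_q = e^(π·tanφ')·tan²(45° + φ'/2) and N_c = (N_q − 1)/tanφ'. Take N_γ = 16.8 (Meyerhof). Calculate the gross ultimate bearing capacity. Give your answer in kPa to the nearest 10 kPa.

q_ult ≈ 1100 kPa

tan30.4° = 0.5867, so N_q = e^(π×0.5867)·tan²(60.2°) = 6.316 × 3.049 = 19.26.
N_c = (19.26 − 1)/tan30.4° = 31.12.
Water table at ground surface, so effective unit weight γ' = 18.4 − 9.81 = 8.59 kN/m³ is used throughout; overburden q = 8.59 × 2.05 = 17.609 kPa; the same γ' applies in the ½γBN_γ term.
Cohesion term c·N_c = 21.3 × 31.12 = 662.86 kPa; surcharge term q·N_q = 17.609 × 19.258 = 339.12 kPa; self-weight term 0.5·γ·B·N_γ = 0.5 × 8.59 × 1.4 × 16.8 = 101.02 kPa.
q_ult = 662.86 + 339.12 + 101.02 = 1103 kPa.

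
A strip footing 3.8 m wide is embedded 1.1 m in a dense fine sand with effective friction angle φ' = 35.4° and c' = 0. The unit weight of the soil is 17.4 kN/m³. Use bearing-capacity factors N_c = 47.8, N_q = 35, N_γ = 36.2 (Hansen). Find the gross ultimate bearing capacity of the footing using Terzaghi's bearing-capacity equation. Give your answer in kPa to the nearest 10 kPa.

q_ult ≈ 1870 kPa

Effective surcharge at the founding depth q = γ·D_f = 17.4 × 1.1 = 19.14 kPa.
q_ult = q·N_q + 0.5·γ·B·N_γ
     = 19.14 × 35 + 0.5 × 17.4 × 3.8 × 36.2
     = 669.9 + 1196.8 = 1866.7 kPa.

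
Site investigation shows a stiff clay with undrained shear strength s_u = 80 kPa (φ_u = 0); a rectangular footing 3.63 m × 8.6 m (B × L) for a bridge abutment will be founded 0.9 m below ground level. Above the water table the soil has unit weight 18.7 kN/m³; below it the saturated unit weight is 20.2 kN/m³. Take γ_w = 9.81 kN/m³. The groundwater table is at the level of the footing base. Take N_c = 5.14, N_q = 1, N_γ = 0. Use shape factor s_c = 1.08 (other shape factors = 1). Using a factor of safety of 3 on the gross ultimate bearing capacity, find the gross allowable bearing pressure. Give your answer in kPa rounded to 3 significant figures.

Overburden at base level: q = 18.7 × 0.9 = 16.83 kPa.
Cohesion term c·N_c·s_c = 80 × 5.14 × 1.08 = 444.1 kPa; surcharge term q·N_q = 16.83 × 1 = 16.83 kPa.
q_ult = 444.1 + 16.83 = 460.93 kPa.
q_all = 460.93 / 3 = 153.64 kPa.

q_all ≈ 154 kPa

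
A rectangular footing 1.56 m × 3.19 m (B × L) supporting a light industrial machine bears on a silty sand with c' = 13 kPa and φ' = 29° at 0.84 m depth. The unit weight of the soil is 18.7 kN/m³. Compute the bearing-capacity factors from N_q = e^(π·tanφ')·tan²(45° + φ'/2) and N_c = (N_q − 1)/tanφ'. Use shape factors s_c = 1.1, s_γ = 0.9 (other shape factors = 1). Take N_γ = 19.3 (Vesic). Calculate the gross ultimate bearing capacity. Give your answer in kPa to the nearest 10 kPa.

q_ult ≈ 910 kPa

tan29° = 0.5543, so N_q = e^(π×0.5543)·tan²(59.5°) = 5.705 × 2.882 = 16.44.
N_c = (16.44 − 1)/tan29° = 27.86.
q = γ·D_f = 18.7 × 0.84 = 15.708 kPa.
c·N_c·s_c = 13 × 27.86 × 1.1 = 398.4 kPa
q·N_q = 15.708 × 16.443 = 258.29 kPa
0.5·γ·B·N_γ·s_γ = 0.5 × 18.7 × 1.56 × 19.3 × 0.9 = 253.36 kPa
q_ult = 398.4 + 258.29 + 253.36 = 910.05 kPa.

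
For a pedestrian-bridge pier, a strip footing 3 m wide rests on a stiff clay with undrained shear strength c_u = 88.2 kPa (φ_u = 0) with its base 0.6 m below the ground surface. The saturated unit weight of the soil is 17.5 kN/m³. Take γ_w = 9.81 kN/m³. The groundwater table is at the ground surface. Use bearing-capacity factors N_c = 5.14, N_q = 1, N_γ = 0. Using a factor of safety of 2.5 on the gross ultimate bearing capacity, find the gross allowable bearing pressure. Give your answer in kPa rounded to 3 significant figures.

q_all ≈ 183 kPa

Water table at ground surface, so effective unit weight γ' = 17.5 − 9.81 = 7.69 kN/m³ is used throughout; overburden q = 7.69 × 0.6 = 4.614 kPa.
Cohesion term c·N_c = 88.2 × 5.14 = 453.35 kPa; surcharge term q·N_q = 4.614 × 1 = 4.614 kPa.
q_ult = 453.35 + 4.614 = 457.96 kPa.
q_all = 457.96 / 2.5 = 183.18 kPa.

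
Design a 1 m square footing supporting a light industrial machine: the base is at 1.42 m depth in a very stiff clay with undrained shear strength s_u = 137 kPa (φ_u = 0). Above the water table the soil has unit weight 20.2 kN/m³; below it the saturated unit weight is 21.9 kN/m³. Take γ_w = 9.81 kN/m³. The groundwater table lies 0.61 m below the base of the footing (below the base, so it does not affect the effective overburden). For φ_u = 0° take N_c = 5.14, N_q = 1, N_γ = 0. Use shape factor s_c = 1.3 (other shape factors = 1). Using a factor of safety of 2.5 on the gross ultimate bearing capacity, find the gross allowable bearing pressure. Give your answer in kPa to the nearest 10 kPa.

Overburden at base level: q = 20.2 × 1.42 = 28.684 kPa.
Cohesion term c·N_c·s_c = 137 × 5.14 × 1.3 = 915.43 kPa; surcharge term q·N_q = 28.684 × 1 = 28.684 kPa.
q_ult = 915.43 + 28.684 = 944.12 kPa.
q_all = 944.12 / 2.5 = 377.65 kPa.

q_all ≈ 380 kPa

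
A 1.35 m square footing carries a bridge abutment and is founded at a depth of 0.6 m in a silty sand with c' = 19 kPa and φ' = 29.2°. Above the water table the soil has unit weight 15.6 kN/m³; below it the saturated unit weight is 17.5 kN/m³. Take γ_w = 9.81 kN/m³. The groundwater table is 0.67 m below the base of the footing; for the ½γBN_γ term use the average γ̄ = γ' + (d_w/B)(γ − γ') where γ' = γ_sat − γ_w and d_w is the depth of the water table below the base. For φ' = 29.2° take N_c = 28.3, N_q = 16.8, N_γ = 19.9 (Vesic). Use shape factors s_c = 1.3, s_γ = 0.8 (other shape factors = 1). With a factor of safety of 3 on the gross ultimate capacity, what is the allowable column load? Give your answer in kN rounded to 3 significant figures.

P_all ≈ 596 kN

q = γ·D_f = 15.6 × 0.6 = 9.36 kPa.
γ' = 7.69 kN/m³; averaging over the depth B below the base, γ̄ = γ' + (d_w/B)(γ − γ') = 11.616 kN/m³.
c·N_c·s_c = 19 × 28.3 × 1.3 = 699.01 kPa
q·N_q = 9.36 × 16.8 = 157.25 kPa
0.5·γ·B·N_γ·s_γ = 0.5 × 11.616 × 1.35 × 19.9 × 0.8 = 124.82 kPa
q_ult = 699.01 + 157.25 + 124.82 = 981.08 kPa.
Gross allowable pressure q_all = 981.08 / 3 = 327.03 kPa.
Footing area = 1.8225 m², so allowable column load = 327.03 × 1.8225 = 596.01 kN.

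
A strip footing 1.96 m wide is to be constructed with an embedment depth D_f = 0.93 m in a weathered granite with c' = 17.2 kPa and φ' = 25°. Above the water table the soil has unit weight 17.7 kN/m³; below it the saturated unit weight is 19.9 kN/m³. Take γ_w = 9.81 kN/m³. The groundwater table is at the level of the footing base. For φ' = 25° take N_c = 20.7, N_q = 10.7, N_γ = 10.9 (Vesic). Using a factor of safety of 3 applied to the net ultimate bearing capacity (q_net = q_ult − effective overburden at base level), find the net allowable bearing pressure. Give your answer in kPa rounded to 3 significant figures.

q = γ·D_f = 17.7 × 0.93 = 16.461 kPa.
For the ½γBN_γ term take γ' = 19.9 − 9.81 = 10.09 kN/m³ (soil below base is submerged).
c·N_c = 17.2 × 20.7 = 356.04 kPa
q·N_q = 16.461 × 10.7 = 176.13 kPa
0.5·γ·B·N_γ = 0.5 × 10.09 × 1.96 × 10.9 = 107.78 kPa
q_ult = 356.04 + 176.13 + 107.78 = 639.95 kPa.
Net ultimate: q_net = 639.95 − 16.461 = 623.49 kPa.
q_all(net) = 623.49 / 3 = 207.83 kPa.

q_all(net) ≈ 208 kPa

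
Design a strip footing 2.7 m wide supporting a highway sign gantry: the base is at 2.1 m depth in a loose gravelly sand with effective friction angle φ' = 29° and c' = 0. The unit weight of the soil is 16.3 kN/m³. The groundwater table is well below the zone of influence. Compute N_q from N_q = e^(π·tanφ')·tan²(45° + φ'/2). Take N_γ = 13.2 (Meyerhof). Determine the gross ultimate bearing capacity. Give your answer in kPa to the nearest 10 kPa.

tan29° = 0.5543, so N_q = e^(π×0.5543)·tan²(59.5°) = 5.705 × 2.882 = 16.44.
q = γ·D_f = 16.3 × 2.1 = 34.23 kPa.
q·N_q = 34.23 × 16.443 = 562.85 kPa
0.5·γ·B·N_γ = 0.5 × 16.3 × 2.7 × 13.2 = 290.47 kPa
q_ult = 562.85 + 290.47 = 853.32 kPa.

q_ult ≈ 850 kPa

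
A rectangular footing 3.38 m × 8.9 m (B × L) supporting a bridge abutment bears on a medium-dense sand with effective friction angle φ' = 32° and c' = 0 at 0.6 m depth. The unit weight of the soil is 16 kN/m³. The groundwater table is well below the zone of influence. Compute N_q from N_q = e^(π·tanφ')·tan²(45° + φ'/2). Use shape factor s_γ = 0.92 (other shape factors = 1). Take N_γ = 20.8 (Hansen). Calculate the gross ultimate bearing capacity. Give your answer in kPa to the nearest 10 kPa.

q_ult ≈ 740 kPa

tan32° = 0.6249, so N_q = e^(π×0.6249)·tan²(61°) = 7.121 × 3.255 = 23.18.
Effective surcharge at the founding depth q = γ·D_f = 16 × 0.6 = 9.6 kPa.
q_ult = q·N_q + 0.5·γ·B·N_γ·s_γ
     = 9.6 × 23.177 + 0.5 × 16 × 3.38 × 20.8 × 0.92
     = 222.5 + 517.44 = 739.93 kPa.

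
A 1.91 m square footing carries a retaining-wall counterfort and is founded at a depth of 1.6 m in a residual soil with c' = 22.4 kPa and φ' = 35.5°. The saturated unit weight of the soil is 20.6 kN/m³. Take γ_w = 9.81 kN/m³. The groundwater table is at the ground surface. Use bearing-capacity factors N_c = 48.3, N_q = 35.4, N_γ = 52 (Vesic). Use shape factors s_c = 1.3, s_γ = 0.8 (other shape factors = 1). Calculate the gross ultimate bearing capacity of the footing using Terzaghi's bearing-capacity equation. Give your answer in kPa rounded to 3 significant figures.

Water table at ground surface, so effective unit weight γ' = 20.6 − 9.81 = 10.79 kN/m³ is used throughout; overburden q = 10.79 × 1.6 = 17.264 kPa; the same γ' applies in the ½γBN_γ term.
Cohesion term c·N_c·s_c = 22.4 × 48.3 × 1.3 = 1406.5 kPa; surcharge term q·N_q = 17.264 × 35.4 = 611.15 kPa; self-weight term 0.5·γ·B·N_γ·s_γ = 0.5 × 10.79 × 1.91 × 52 × 0.8 = 428.67 kPa.
q_ult = 1406.5 + 611.15 + 428.67 = 2446.3 kPa.

q_ult ≈ 2450 kPa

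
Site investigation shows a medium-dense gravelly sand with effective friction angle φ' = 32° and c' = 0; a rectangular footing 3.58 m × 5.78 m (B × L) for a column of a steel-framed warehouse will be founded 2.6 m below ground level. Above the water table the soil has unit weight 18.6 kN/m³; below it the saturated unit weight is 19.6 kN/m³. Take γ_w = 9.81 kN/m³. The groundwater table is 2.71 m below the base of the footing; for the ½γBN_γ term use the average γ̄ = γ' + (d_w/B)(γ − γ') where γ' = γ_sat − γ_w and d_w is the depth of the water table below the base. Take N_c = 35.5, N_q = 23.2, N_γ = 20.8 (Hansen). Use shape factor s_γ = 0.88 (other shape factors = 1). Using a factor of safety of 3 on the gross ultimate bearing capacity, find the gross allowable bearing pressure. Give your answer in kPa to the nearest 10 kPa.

q_all ≈ 550 kPa

Effective surcharge at the founding depth q = γ·D_f = 18.6 × 2.6 = 48.36 kPa.
With d_w = 2.71 m < B, γ̄ = 9.79 + (2.71/3.58) × (18.6 − 9.79) = 16.459 kN/m³.
q_ult = q·N_q + 0.5·γ·B·N_γ·s_γ
     = 48.36 × 23.2 + 0.5 × 16.459 × 3.58 × 20.8 × 0.88
     = 1122 + 539.27 = 1661.2 kPa.
q_all = 1661.2 / 3 = 553.74 kPa.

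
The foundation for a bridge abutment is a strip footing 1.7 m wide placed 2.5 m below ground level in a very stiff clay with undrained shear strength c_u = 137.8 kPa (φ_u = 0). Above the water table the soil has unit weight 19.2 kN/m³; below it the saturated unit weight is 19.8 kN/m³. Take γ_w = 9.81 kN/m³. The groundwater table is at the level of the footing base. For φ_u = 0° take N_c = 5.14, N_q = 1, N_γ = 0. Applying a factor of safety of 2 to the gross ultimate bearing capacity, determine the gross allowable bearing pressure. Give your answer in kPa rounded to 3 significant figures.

q = γ·D_f = 19.2 × 2.5 = 48 kPa.
c·N_c = 137.8 × 5.14 = 708.29 kPa
q·N_q = 48 × 1 = 48 kPa
q_ult = 708.29 + 48 = 756.29 kPa.
q_all = q_ult / FS = 756.29 / 2 = 378.15 kPa.

q_all ≈ 378 kPa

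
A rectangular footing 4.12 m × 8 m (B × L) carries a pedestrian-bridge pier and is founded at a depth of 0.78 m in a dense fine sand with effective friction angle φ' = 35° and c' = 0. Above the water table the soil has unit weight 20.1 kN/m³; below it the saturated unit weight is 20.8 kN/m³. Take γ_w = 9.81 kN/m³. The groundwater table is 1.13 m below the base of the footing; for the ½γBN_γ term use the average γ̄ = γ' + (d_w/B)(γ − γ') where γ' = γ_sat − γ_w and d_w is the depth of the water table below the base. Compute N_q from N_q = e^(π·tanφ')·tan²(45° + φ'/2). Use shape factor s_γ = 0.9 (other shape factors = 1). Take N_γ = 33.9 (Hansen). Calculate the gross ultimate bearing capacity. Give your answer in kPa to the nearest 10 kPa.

tan35° = 0.7002, so N_q = e^(π×0.7002)·tan²(62.5°) = 9.023 × 3.69 = 33.3.
Effective surcharge at the founding depth q = γ·D_f = 20.1 × 0.78 = 15.678 kPa.
With d_w = 1.13 m < B, γ̄ = 10.99 + (1.13/4.12) × (20.1 − 10.99) = 13.489 kN/m³.
q_ult = q·N_q + 0.5·γ·B·N_γ·s_γ
     = 15.678 × 33.296 + 0.5 × 13.489 × 4.12 × 33.9 × 0.9
     = 522.02 + 847.77 = 1369.8 kPa.

q_ult ≈ 1370 kPa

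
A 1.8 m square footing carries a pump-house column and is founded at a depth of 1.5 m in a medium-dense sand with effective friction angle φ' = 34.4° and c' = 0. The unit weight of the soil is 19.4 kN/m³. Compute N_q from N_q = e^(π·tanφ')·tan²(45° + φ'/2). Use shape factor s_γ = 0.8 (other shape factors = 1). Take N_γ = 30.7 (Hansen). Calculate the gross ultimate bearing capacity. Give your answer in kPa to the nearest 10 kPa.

tan34.4° = 0.6847, so N_q = e^(π×0.6847)·tan²(62.2°) = 8.594 × 3.597 = 30.92.
Overburden at base level: q = 19.4 × 1.5 = 29.1 kPa.
Surcharge term q·N_q = 29.1 × 30.917 = 899.67 kPa; self-weight term 0.5·γ·B·N_γ·s_γ = 0.5 × 19.4 × 1.8 × 30.7 × 0.8 = 428.82 kPa.
q_ult = 899.67 + 428.82 = 1328.5 kPa.

q_ult ≈ 1330 kPa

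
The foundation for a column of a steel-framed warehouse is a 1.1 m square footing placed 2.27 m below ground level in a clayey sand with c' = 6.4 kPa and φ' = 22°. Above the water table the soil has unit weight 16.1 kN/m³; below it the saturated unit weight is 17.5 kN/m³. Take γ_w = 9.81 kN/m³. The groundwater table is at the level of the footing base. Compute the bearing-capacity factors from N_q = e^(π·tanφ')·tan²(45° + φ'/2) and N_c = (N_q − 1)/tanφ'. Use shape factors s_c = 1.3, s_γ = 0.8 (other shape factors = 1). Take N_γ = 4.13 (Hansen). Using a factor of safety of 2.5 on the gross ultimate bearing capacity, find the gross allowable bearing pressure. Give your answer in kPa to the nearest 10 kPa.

q_all ≈ 180 kPa

N_q = e^(π·tan22°)·tan²(56°) = 7.82; N_c = (N_q − 1)/tanφ' = 16.88.
q = γ·D_f = 16.1 × 2.27 = 36.547 kPa.
For the ½γBN_γ term take γ' = 17.5 − 9.81 = 7.69 kN/m³ (soil below base is submerged).
c·N_c·s_c = 6.4 × 16.883 × 1.3 = 140.47 kPa
q·N_q = 36.547 × 7.8211 = 285.84 kPa
0.5·γ·B·N_γ·s_γ = 0.5 × 7.69 × 1.1 × 4.13 × 0.8 = 13.974 kPa
q_ult = 140.47 + 285.84 + 13.974 = 440.28 kPa.
q_all = 440.28 / 2.5 = 176.11 kPa.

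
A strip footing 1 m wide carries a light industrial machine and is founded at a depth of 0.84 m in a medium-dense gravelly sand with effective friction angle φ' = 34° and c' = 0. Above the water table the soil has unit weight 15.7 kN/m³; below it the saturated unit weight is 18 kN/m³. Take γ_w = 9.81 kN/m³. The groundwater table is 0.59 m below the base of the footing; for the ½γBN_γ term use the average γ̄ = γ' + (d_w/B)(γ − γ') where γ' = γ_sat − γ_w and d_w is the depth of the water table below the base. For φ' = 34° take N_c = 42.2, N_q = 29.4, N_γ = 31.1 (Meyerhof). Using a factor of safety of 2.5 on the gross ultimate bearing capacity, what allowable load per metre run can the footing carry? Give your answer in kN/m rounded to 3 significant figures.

Effective surcharge at the founding depth q = γ·D_f = 15.7 × 0.84 = 13.188 kPa.
With d_w = 0.59 m < B, γ̄ = 8.19 + (0.59/1) × (15.7 − 8.19) = 12.621 kN/m³.
q_ult = q·N_q + 0.5·γ·B·N_γ
     = 13.188 × 29.4 + 0.5 × 12.621 × 1 × 31.1
     = 387.73 + 196.25 = 583.98 kPa.
Gross allowable pressure q_all = 583.98 / 2.5 = 233.59 kPa.
Allowable wall load = q_all × B = 233.59 × 1 = 233.59 kN per metre run.

≈ 234 kN/m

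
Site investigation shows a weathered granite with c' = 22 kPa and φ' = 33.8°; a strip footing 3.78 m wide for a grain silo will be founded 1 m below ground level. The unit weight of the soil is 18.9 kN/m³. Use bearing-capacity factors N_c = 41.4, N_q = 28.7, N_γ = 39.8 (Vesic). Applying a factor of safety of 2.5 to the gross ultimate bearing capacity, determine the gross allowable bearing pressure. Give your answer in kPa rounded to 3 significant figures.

q_all ≈ 1150 kPa

Overburden at base level: q = 18.9 × 1 = 18.9 kPa.
Cohesion term c·N_c = 22 × 41.4 = 910.8 kPa; surcharge term q·N_q = 18.9 × 28.7 = 542.43 kPa; self-weight term 0.5·γ·B·N_γ = 0.5 × 18.9 × 3.78 × 39.8 = 1421.7 kPa.
q_ult = 910.8 + 542.43 + 1421.7 = 2874.9 kPa.
q_all = q_ult / FS = 2874.9 / 2.5 = 1150 kPa.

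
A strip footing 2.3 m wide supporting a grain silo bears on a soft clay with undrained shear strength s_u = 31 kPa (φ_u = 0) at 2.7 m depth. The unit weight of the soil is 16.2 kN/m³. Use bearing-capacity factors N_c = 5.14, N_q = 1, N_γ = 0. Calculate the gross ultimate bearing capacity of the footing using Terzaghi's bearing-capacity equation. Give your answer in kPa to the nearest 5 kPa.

Effective surcharge at the founding depth q = γ·D_f = 16.2 × 2.7 = 43.74 kPa.
q_ult = c·N_c + q·N_q
     = 31 × 5.14 + 43.74 × 1
     = 159.34 + 43.74 = 203.08 kPa.

q_ult ≈ 205 kPa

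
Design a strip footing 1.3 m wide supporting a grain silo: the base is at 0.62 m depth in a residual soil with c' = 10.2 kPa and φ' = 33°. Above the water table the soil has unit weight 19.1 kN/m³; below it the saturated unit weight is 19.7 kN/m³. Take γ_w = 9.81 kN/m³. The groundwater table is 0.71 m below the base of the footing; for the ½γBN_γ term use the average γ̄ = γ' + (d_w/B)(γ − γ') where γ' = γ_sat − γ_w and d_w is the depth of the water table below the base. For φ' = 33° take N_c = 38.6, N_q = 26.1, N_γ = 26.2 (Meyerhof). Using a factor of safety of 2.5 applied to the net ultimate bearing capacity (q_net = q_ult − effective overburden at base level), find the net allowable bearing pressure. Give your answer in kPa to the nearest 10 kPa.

q_all(net) ≈ 380 kPa

Overburden at base level: q = 19.1 × 0.62 = 11.842 kPa.
The water table is 0.71 m below the base (< B = 1.3 m), so the ½γBN_γ term uses γ̄ = γ' + (d_w/B)(γ − γ') = 9.89 + (0.71/1.3)(19.1 − 9.89) = 14.92 kN/m³.
Cohesion term c·N_c = 10.2 × 38.6 = 393.72 kPa; surcharge term q·N_q = 11.842 × 26.1 = 309.08 kPa; self-weight term 0.5·γ·B·N_γ = 0.5 × 14.92 × 1.3 × 26.2 = 254.09 kPa.
q_ult = 393.72 + 309.08 + 254.09 = 956.89 kPa.
Net ultimate: q_net = 956.89 − 11.842 = 945.04 kPa.
q_all(net) = 945.04 / 2.5 = 378.02 kPa.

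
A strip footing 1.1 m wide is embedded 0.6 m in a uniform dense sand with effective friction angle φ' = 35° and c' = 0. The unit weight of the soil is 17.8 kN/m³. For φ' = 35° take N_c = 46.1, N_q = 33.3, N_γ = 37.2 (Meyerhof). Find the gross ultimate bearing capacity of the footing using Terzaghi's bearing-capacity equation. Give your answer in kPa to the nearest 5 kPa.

Effective surcharge at the founding depth q = γ·D_f = 17.8 × 0.6 = 10.68 kPa.
q_ult = q·N_q + 0.5·γ·B·N_γ
     = 10.68 × 33.3 + 0.5 × 17.8 × 1.1 × 37.2
     = 355.64 + 364.19 = 719.83 kPa.

q_ult ≈ 720 kPa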